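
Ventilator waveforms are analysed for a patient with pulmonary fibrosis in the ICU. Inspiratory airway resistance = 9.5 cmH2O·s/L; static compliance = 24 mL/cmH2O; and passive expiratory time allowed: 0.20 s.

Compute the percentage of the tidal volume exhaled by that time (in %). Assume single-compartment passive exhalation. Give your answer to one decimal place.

58.4

τ = R × C = 9.5 × 24 mL/cmH2O = 9.5 × 0.024 L/cmH2O = 0.228 s.
Passive exhalation: V(t)/V₀ = e^(−t/τ) = e^(−0.20/0.228) = 0.4159.
Fraction exhaled = 1 − 0.4159 = 0.5841 → 58.41%.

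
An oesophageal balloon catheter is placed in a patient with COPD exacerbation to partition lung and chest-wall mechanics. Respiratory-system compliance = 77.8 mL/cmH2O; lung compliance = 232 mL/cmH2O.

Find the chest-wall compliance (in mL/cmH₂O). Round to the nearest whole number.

117

1/Ccw = 1/Crs − 1/CL.
1/Ccw = 1/77.8 − 1/232 = 0.008543.
Ccw = 117.05 mL/cmH2O.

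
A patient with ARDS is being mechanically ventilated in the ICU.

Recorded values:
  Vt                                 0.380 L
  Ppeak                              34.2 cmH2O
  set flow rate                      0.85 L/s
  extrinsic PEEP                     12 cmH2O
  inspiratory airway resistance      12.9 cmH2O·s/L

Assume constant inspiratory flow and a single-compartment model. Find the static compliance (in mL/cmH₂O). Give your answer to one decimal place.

Equation of motion (constant flow): PIP = Vt/C + R·V̇ + PEEP.
Vt/C = PIP − R·V̇ − PEEP = 34.2 − 12.9×0.85 − 12 = 34.2 − 10.965 − 12 = 11.235 cmH2O.
C = Vt / 11.235 = 380 / 11.235 = 33.823 mL/cmH2O.

33.8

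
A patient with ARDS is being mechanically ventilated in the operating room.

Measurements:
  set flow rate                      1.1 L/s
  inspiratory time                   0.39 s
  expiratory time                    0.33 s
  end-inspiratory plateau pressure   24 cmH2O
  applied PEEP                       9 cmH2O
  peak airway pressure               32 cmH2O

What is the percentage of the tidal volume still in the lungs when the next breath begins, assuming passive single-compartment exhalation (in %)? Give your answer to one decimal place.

20.5

Vt = flow × Ti = 1.1 L/s × 0.39 s × 1000 mL/L = 429.0 mL.
R = (PIP − Pplat)/V̇ = (32 − 24) / 1.1 = 8.0/1.1 = 7.273 cmH2O·s/L.
C = Vt/(Pplat − PEEP) = 429.0 / (24 − 9) = 429.0/15.0 = 28.6 mL/cmH2O.
τ = R × C = 7.273 × 0.0286 L/cmH2O = 0.208 s.
Fraction remaining at end-expiration = e^(−Te/τ) = e^(−0.33/0.208) = 0.2046 → 20.46%.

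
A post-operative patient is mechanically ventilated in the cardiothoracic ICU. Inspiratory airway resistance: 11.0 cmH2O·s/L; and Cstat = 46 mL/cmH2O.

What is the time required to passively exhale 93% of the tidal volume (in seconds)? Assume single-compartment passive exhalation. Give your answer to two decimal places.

1.35

τ = R × C = 11.0 × 46 mL/cmH2O = 11.0 × 0.046 L/cmH2O = 0.506 s.
Exhaled fraction f = 1 − e^(−t/τ) → t = −τ·ln(1 − f) = −0.506·ln(0.07) = 1.346 s.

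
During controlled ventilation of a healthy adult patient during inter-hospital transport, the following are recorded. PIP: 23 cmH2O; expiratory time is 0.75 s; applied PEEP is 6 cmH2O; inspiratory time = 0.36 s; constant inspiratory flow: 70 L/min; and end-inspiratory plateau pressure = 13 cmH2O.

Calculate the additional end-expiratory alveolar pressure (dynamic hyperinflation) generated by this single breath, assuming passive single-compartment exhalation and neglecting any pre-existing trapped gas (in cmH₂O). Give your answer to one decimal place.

Flow: 70 L/min ÷ 60 = 1.1667 L/s.
Vt = flow × Ti = 1.1667 L/s × 0.36 s × 1000 mL/L = 420.01 mL.
R = (PIP − Pplat)/V̇ = (23 − 13) / 1.1667 = 10.0/1.1667 = 8.571 cmH2O·s/L.
C = Vt/(Pplat − PEEP) = 420.01 / (13 − 6) = 420.01/7.0 = 60.001 mL/cmH2O.
τ = R × C = 8.571 × 0.06 L/cmH2O = 0.5143 s.
Fraction remaining = e^(−Te/τ) = e^(−0.75/0.5143) = 0.2326; trapped volume = 420.01 × 0.2326 = 97.694 mL.
Additional alveolar pressure from trapping ≈ V_trapped / C = 97.694 / 60.001 = 1.628 cmH2O.

1.6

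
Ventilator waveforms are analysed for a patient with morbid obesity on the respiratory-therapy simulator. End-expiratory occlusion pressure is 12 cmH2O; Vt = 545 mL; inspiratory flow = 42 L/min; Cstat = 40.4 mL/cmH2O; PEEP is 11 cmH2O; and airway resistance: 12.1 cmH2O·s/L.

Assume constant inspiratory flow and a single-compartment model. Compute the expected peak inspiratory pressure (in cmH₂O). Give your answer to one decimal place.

34.0

Flow: 42 L/min ÷ 60 = 0.7 L/s.
Total PEEP = 12 cmH2O (set 11 + intrinsic 1); this is the baseline alveolar pressure.
Equation of motion (constant flow): PIP = Vt/C + R·V̇ + PEEP.
PIP = 545/40.4 + 12.1×0.7 + 12 = 13.49 + 8.47 + 12 = 33.96 cmH2O.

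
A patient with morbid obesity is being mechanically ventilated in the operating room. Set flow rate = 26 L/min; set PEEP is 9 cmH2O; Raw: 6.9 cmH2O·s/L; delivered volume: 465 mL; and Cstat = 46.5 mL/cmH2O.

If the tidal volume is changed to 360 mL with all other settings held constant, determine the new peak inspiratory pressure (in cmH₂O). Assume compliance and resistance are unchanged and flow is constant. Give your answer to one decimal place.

19.7

Flow: 26 L/min ÷ 60 = 0.4333 L/s.
PIP = Vt/C + R·V̇ + PEEP (constant-flow equation of motion).
Only the elastic term changes: ΔPIP = ΔVt / C = (360 − 465) / 46.5 = -2.258 cmH2O.
Original PIP = 465/46.5 + 6.9×0.4333 + 9 = 21.99 cmH2O; new PIP = 21.99 + (-2.258) = 19.732 cmH2O.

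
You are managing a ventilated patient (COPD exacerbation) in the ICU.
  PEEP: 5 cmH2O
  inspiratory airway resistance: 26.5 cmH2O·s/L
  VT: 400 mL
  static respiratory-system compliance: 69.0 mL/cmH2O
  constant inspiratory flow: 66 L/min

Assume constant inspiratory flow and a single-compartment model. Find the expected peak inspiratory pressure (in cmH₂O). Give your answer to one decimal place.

Flow: 66 L/min ÷ 60 = 1.1 L/s.
Equation of motion (constant flow): PIP = Vt/C + R·V̇ + PEEP.
PIP = 400/69.0 + 26.5×1.1 + 5 = 5.797 + 29.15 + 5 = 39.947 cmH2O.

39.9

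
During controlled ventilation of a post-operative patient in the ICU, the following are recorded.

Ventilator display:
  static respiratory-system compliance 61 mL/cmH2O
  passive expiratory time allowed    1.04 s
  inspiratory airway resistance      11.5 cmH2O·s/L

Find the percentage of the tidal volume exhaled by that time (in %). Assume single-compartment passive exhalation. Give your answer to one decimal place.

77.3

τ = R × C = 11.5 × 61 mL/cmH2O = 11.5 × 0.061 L/cmH2O = 0.7015 s.
Passive exhalation: V(t)/V₀ = e^(−t/τ) = e^(−1.04/0.7015) = 0.2271.
Fraction exhaled = 1 − 0.2271 = 0.7729 → 77.29%.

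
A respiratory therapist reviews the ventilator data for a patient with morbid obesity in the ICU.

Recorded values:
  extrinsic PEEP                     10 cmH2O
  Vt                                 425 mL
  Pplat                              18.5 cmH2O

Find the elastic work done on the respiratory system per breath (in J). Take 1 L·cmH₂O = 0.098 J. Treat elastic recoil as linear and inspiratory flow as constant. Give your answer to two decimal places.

Elastic work ≈ ½ × (Pplat − PEEP) × Vt = 0.5 × (18.5 − 10) × 0.425 L = 0.5 × 8.5 × 0.425 = 1.806 L·cmH2O.
× 0.098 J/(L·cmH2O) → 0.177 J.

0.18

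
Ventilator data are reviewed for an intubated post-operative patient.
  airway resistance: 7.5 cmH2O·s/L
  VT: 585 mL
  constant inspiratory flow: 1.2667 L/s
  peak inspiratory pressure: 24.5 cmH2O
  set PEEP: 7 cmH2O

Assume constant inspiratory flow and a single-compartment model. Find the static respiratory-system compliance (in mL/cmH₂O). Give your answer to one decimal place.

Equation of motion (constant flow): PIP = Vt/C + R·V̇ + PEEP.
Vt/C = PIP − R·V̇ − PEEP = 24.5 − 7.5×1.2667 − 7 = 24.5 − 9.5 − 7 = 8.0 cmH2O.
C = Vt / 8.0 = 585 / 8.0 = 73.125 mL/cmH2O.

73.1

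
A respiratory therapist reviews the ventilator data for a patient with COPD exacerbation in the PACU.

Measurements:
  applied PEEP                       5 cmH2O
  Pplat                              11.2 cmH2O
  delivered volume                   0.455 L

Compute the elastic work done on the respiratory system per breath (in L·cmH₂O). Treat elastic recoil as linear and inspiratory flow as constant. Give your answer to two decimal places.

1.41

Elastic work ≈ ½ × (Pplat − PEEP) × Vt = 0.5 × (11.2 − 5) × 0.455 L = 0.5 × 6.2 × 0.455 = 1.411 L·cmH2O.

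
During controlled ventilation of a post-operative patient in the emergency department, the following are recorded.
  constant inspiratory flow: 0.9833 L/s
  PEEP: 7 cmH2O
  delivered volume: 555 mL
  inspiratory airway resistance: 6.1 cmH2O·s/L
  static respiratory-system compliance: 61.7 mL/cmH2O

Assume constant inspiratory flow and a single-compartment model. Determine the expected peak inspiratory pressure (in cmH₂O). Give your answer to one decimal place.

22.0

Equation of motion (constant flow): PIP = Vt/C + R·V̇ + PEEP.
PIP = 555/61.7 + 6.1×0.9833 + 7 = 8.995 + 5.998 + 7 = 21.993 cmH2O.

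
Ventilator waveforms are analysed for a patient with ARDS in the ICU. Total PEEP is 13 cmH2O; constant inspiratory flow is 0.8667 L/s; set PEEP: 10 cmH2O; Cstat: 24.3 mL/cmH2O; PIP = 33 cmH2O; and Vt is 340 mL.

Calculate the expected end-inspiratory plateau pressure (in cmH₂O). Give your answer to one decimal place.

27.0

End-expiratory occlusion gives total PEEP = 13 cmH2O (intrinsic PEEP = 13 − 10 = 3). Use total PEEP for the elastic gradient.
Pplat = PEEPtotal + Vt / Cstat = 13 + 340 / 24.3 = 13 + 13.992 = 26.992 cmH2O.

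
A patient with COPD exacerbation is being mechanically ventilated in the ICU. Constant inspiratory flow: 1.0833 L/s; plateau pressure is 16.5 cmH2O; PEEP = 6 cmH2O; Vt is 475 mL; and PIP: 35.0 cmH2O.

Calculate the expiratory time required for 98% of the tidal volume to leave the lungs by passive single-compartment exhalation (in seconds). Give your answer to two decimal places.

3.02

R = (PIP − Pplat)/V̇ = (35.0 − 16.5) / 1.0833 = 18.5/1.0833 = 17.077 cmH2O·s/L.
C = Vt/(Pplat − PEEP) = 475.0 / (16.5 − 6) = 475.0/10.5 = 45.238 mL/cmH2O.
τ = R × C = 17.077 × 0.04524 L/cmH2O = 0.7726 s.
t = −τ·ln(1 − 0.98) = −0.7726·ln(0.02) = 3.022 s.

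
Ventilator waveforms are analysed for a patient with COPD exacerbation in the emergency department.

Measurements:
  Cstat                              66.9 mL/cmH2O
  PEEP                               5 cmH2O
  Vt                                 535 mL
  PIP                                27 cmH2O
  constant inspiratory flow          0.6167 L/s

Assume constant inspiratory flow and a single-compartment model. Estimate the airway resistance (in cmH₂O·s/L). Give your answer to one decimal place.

Equation of motion (constant flow): PIP = Vt/C + R·V̇ + PEEP.
R·V̇ = PIP − Vt/C − PEEP = 27 − 535/66.9 − 5 = 27 − 7.997 − 5 = 14.003 cmH2O.
R = 14.003 / 0.6167 = 22.706 cmH2O·s/L.

22.7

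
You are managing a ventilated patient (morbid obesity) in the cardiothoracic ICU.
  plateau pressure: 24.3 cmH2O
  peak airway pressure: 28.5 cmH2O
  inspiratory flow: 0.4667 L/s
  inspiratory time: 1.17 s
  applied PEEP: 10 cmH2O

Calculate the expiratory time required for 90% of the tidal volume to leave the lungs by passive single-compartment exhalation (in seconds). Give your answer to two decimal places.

Vt = flow × Ti = 0.4667 L/s × 1.17 s × 1000 mL/L = 546.04 mL.
R = (PIP − Pplat)/V̇ = (28.5 − 24.3) / 0.4667 = 4.2/0.4667 = 8.999 cmH2O·s/L.
C = Vt/(Pplat − PEEP) = 546.04 / (24.3 − 10) = 546.04/14.3 = 38.185 mL/cmH2O.
τ = R × C = 8.999 × 0.03819 L/cmH2O = 0.3437 s.
t = −τ·ln(1 − 0.90) = −0.3437·ln(0.1) = 0.7914 s.

0.79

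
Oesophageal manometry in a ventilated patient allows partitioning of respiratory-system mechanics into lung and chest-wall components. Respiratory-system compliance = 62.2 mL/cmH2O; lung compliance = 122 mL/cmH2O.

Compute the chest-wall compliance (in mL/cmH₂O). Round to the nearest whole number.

1/Ccw = 1/Crs − 1/CL.
1/Ccw = 1/62.2 − 1/122 = 0.00788.
Ccw = 126.9 mL/cmH2O.

127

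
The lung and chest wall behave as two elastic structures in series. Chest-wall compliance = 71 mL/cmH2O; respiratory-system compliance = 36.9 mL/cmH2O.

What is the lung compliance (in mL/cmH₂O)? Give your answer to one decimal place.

76.8

1/CL = 1/Crs − 1/Ccw.
1/CL = 1/36.9 − 1/71 = 0.01302.
CL = 76.805 mL/cmH2O.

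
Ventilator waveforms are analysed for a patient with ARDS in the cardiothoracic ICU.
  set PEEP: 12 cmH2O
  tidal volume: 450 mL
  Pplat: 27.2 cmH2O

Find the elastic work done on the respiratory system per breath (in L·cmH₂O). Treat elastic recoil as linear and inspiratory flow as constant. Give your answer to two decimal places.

3.42

Elastic work ≈ ½ × (Pplat − PEEP) × Vt = 0.5 × (27.2 − 12) × 0.450 L = 0.5 × 15.2 × 0.450 = 3.42 L·cmH2O.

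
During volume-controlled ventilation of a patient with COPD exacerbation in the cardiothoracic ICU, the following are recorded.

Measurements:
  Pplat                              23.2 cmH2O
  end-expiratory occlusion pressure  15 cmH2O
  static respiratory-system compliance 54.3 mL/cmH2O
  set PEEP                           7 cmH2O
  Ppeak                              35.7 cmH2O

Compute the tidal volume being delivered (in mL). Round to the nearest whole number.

445

End-expiratory occlusion gives total PEEP = 15 cmH2O (intrinsic PEEP = 15 − 7 = 8). Use total PEEP for the elastic gradient.
Vt = Cstat × (Pplat − PEEPtotal) = 54.3 × (23.2 − 15) = 54.3 × 8.2 = 445.26 mL.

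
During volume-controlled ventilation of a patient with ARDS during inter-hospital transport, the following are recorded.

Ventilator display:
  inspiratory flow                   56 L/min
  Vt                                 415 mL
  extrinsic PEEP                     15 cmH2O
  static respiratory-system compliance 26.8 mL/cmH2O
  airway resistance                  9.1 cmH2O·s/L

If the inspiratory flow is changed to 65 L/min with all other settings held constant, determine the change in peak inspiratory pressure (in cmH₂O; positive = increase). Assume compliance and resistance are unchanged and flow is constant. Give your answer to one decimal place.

Flow: 56 L/min ÷ 60 = 0.9333 L/s.
New flow: 65 L/min ÷ 60 = 1.0833 L/s.
PIP = Vt/C + R·V̇ + PEEP (constant-flow equation of motion).
Only the resistive term changes: ΔPIP = R × ΔV̇ = 9.1 × (1.0833 − 0.9333) = 9.1 × 0.15 = 1.365 cmH2O.

1.4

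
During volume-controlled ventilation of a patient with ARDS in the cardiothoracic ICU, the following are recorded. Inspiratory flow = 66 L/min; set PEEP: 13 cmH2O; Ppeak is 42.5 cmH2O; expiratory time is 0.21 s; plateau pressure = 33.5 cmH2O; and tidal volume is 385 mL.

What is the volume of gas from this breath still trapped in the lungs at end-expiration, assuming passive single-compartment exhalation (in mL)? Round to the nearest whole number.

98

Flow: 66 L/min ÷ 60 = 1.1 L/s.
R = (PIP − Pplat)/V̇ = (42.5 − 33.5) / 1.1 = 9.0/1.1 = 8.182 cmH2O·s/L.
C = Vt/(Pplat − PEEP) = 385.0 / (33.5 − 13) = 385.0/20.5 = 18.78 mL/cmH2O.
τ = R × C = 8.182 × 0.01878 L/cmH2O = 0.1537 s.
Fraction remaining = e^(−Te/τ) = e^(−0.21/0.1537) = 0.255.
Trapped volume = 385.0 × 0.255 = 98.175 mL.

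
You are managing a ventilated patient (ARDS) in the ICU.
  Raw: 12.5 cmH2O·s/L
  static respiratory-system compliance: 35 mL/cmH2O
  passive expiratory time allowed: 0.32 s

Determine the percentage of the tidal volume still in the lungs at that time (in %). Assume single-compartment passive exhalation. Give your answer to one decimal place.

τ = R × C = 12.5 × 35 mL/cmH2O = 12.5 × 0.035 L/cmH2O = 0.4375 s.
Passive exhalation: V(t)/V₀ = e^(−t/τ) = e^(−0.32/0.4375) = 0.4812.
Fraction remaining = 0.4812 → 48.12%.

48.1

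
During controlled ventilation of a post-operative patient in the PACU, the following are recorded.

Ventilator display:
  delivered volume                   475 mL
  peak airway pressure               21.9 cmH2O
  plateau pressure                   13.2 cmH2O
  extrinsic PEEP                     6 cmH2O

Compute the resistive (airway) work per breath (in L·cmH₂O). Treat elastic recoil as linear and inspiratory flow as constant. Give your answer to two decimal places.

With constant inspiratory flow the resistive pressure is constant at PIP − Pplat = 21.9 − 13.2 = 8.7 cmH2O, so resistive work = 8.7 × 0.475 = 4.133 L·cmH2O.

4.13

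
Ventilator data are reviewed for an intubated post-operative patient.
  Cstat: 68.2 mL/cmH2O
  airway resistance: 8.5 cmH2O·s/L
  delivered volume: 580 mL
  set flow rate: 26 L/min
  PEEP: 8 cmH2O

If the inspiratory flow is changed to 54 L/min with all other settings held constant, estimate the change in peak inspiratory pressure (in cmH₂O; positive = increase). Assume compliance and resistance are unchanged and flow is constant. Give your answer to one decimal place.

Flow: 26 L/min ÷ 60 = 0.4333 L/s.
New flow: 54 L/min ÷ 60 = 0.9 L/s.
PIP = Vt/C + R·V̇ + PEEP (constant-flow equation of motion).
Only the resistive term changes: ΔPIP = R × ΔV̇ = 8.5 × (0.9 − 0.4333) = 8.5 × 0.4667 = 3.967 cmH2O.

4.0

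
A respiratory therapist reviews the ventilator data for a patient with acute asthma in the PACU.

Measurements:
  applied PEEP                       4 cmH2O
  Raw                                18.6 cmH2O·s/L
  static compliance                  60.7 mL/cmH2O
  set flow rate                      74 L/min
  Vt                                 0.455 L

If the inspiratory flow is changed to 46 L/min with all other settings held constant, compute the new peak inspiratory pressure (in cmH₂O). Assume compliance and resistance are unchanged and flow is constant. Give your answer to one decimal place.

Flow: 74 L/min ÷ 60 = 1.2333 L/s.
New flow: 46 L/min ÷ 60 = 0.7667 L/s.
PIP = Vt/C + R·V̇ + PEEP (constant-flow equation of motion).
Only the resistive term changes: ΔPIP = R × ΔV̇ = 18.6 × (0.7667 − 1.2333) = 18.6 × -0.4666 = -8.679 cmH2O.
Original PIP = 455/60.7 + 18.6×1.2333 + 4 = 34.435 cmH2O; new PIP = 34.435 + (-8.679) = 25.756 cmH2O.

25.8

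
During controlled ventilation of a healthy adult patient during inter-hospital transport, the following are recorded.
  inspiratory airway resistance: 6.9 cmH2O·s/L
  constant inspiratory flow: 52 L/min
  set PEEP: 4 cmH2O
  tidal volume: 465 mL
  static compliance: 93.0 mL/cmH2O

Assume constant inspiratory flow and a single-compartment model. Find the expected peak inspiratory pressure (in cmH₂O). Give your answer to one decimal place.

15.0

Flow: 52 L/min ÷ 60 = 0.8667 L/s.
Equation of motion (constant flow): PIP = Vt/C + R·V̇ + PEEP.
PIP = 465/93.0 + 6.9×0.8667 + 4 = 5.0 + 5.98 + 4 = 14.98 cmH2O.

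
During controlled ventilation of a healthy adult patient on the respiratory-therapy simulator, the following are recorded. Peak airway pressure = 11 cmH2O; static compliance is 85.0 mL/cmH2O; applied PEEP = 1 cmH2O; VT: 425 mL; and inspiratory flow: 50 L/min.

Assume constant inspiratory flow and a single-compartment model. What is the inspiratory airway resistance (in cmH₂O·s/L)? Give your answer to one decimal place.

Flow: 50 L/min ÷ 60 = 0.8333 L/s.
Equation of motion (constant flow): PIP = Vt/C + R·V̇ + PEEP.
R·V̇ = PIP − Vt/C − PEEP = 11 − 425/85.0 − 1 = 11 − 5.0 − 1 = 5.0 cmH2O.
R = 5.0 / 0.8333 = 6.0 cmH2O·s/L.

6.0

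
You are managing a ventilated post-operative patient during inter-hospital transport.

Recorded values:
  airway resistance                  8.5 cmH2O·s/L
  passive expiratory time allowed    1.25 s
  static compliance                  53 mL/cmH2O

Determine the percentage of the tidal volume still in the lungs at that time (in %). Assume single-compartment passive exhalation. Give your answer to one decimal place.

τ = R × C = 8.5 × 53 mL/cmH2O = 8.5 × 0.053 L/cmH2O = 0.4505 s.
Passive exhalation: V(t)/V₀ = e^(−t/τ) = e^(−1.25/0.4505) = 0.06237.
Fraction remaining = 0.06237 → 6.237%.

6.2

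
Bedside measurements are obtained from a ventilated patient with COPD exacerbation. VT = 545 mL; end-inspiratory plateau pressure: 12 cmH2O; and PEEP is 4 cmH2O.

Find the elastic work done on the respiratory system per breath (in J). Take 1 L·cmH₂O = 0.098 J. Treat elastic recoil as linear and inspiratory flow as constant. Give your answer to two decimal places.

Elastic work ≈ ½ × (Pplat − PEEP) × Vt = 0.5 × (12 − 4) × 0.545 L = 0.5 × 8.0 × 0.545 = 2.18 L·cmH2O.
× 0.098 J/(L·cmH2O) → 0.2136 J.

0.21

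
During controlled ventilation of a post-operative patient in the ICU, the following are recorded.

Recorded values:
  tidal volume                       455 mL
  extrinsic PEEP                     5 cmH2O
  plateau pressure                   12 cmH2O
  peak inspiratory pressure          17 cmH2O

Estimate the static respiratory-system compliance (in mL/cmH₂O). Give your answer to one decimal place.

Cstat = Vt / (Pplat − PEEP) = 455 / (12 − 5) = 455 / 7.0 = 65.0 mL/cmH2O.

65.0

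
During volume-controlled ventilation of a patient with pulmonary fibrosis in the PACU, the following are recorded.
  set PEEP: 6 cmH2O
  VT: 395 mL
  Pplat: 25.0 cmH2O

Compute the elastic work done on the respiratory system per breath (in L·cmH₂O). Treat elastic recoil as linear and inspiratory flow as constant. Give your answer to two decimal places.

3.75

Elastic work ≈ ½ × (Pplat − PEEP) × Vt = 0.5 × (25.0 − 6) × 0.395 L = 0.5 × 19.0 × 0.395 = 3.753 L·cmH2O.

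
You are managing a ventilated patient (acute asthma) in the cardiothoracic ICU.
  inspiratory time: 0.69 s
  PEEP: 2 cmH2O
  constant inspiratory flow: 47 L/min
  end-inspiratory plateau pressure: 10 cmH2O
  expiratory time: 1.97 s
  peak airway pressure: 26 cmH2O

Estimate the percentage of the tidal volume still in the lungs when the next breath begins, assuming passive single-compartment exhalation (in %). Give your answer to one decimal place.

Flow: 47 L/min ÷ 60 = 0.7833 L/s.
Vt = flow × Ti = 0.7833 L/s × 0.69 s × 1000 mL/L = 540.48 mL.
R = (PIP − Pplat)/V̇ = (26 − 10) / 0.7833 = 16.0/0.7833 = 20.426 cmH2O·s/L.
C = Vt/(Pplat − PEEP) = 540.48 / (10 − 2) = 540.48/8.0 = 67.56 mL/cmH2O.
τ = R × C = 20.426 × 0.06756 L/cmH2O = 1.38 s.
Fraction remaining at end-expiration = e^(−Te/τ) = e^(−1.97/1.38) = 0.2399 → 23.99%.

24.0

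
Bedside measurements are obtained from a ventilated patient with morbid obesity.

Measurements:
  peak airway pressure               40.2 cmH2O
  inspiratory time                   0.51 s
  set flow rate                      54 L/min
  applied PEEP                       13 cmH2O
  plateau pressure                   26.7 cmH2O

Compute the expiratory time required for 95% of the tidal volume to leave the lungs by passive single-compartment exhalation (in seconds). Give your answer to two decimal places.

1.51

Flow: 54 L/min ÷ 60 = 0.9 L/s.
Vt = flow × Ti = 0.9 L/s × 0.51 s × 1000 mL/L = 459.0 mL.
R = (PIP − Pplat)/V̇ = (40.2 − 26.7) / 0.9 = 13.5/0.9 = 15.0 cmH2O·s/L.
C = Vt/(Pplat − PEEP) = 459.0 / (26.7 − 13) = 459.0/13.7 = 33.504 mL/cmH2O.
τ = R × C = 15.0 × 0.0335 L/cmH2O = 0.5025 s.
t = −τ·ln(1 − 0.95) = −0.5025·ln(0.05) = 1.505 s.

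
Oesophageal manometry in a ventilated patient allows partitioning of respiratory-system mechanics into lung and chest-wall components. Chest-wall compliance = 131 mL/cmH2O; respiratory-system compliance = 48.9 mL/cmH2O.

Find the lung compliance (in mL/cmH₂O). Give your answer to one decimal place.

78.0

1/CL = 1/Crs − 1/Ccw.
1/CL = 1/48.9 − 1/131 = 0.01282.
CL = 78.003 mL/cmH2O.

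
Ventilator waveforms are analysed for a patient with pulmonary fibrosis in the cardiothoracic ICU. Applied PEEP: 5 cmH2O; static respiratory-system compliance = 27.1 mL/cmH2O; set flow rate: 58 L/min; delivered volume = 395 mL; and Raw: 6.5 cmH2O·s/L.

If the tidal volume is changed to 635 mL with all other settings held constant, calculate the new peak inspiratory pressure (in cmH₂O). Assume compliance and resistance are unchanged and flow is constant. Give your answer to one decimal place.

Flow: 58 L/min ÷ 60 = 0.9667 L/s.
PIP = Vt/C + R·V̇ + PEEP (constant-flow equation of motion).
Only the elastic term changes: ΔPIP = ΔVt / C = (635 − 395) / 27.1 = 8.856 cmH2O.
Original PIP = 395/27.1 + 6.5×0.9667 + 5 = 25.859 cmH2O; new PIP = 25.859 + (8.856) = 34.715 cmH2O.

34.7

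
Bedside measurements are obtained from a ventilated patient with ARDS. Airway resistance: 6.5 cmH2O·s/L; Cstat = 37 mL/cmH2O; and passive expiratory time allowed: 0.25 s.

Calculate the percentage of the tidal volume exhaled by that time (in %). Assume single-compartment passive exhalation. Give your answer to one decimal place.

τ = R × C = 6.5 × 37 mL/cmH2O = 6.5 × 0.037 L/cmH2O = 0.2405 s.
Passive exhalation: V(t)/V₀ = e^(−t/τ) = e^(−0.25/0.2405) = 0.3536.
Fraction exhaled = 1 − 0.3536 = 0.6464 → 64.64%.

64.6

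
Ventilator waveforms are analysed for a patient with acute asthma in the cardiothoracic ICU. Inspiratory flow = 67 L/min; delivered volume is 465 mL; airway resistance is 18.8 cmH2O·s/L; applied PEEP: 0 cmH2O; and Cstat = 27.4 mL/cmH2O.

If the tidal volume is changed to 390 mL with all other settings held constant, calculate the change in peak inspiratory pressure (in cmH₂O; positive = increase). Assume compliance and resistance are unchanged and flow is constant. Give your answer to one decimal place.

-2.7

PIP = Vt/C + R·V̇ + PEEP (constant-flow equation of motion).
Only the elastic term changes: ΔPIP = ΔVt / C = (390 − 465) / 27.4 = -2.737 cmH2O.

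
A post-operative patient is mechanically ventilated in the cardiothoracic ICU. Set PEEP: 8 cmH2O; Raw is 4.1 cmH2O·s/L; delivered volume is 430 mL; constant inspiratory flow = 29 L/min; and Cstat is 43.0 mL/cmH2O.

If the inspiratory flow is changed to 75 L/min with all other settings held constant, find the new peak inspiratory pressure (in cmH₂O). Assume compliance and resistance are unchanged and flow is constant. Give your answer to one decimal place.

23.1

Flow: 29 L/min ÷ 60 = 0.4833 L/s.
New flow: 75 L/min ÷ 60 = 1.25 L/s.
PIP = Vt/C + R·V̇ + PEEP (constant-flow equation of motion).
Only the resistive term changes: ΔPIP = R × ΔV̇ = 4.1 × (1.25 − 0.4833) = 4.1 × 0.7667 = 3.143 cmH2O.
Original PIP = 430/43.0 + 4.1×0.4833 + 8 = 19.982 cmH2O; new PIP = 19.982 + (3.143) = 23.125 cmH2O.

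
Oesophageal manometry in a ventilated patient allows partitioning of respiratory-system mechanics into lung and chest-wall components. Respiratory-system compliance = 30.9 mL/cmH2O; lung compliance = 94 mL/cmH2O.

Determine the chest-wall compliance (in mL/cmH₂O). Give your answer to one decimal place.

46.0

1/Ccw = 1/Crs − 1/CL.
1/Ccw = 1/30.9 − 1/94 = 0.02172.
Ccw = 46.041 mL/cmH2O.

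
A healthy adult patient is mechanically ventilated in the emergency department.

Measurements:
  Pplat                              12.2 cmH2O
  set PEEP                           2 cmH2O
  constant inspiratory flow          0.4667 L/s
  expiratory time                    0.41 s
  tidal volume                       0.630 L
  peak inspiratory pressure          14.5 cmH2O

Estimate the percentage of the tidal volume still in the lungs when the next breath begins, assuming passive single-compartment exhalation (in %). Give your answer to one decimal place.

R = (PIP − Pplat)/V̇ = (14.5 − 12.2) / 0.4667 = 2.3/0.4667 = 4.928 cmH2O·s/L.
C = Vt/(Pplat − PEEP) = 630.0 / (12.2 − 2) = 630.0/10.2 = 61.765 mL/cmH2O.
τ = R × C = 4.928 × 0.06177 L/cmH2O = 0.3044 s.
Fraction remaining at end-expiration = e^(−Te/τ) = e^(−0.41/0.3044) = 0.26 → 26.0%.

26.0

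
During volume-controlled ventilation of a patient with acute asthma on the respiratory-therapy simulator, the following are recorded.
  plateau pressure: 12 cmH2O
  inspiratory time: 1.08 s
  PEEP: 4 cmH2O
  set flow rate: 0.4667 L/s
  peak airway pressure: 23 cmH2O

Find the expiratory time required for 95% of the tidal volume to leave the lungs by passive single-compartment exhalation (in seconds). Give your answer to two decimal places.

Vt = flow × Ti = 0.4667 L/s × 1.08 s × 1000 mL/L = 504.04 mL.
R = (PIP − Pplat)/V̇ = (23 − 12) / 0.4667 = 11.0/0.4667 = 23.57 cmH2O·s/L.
C = Vt/(Pplat − PEEP) = 504.04 / (12 − 4) = 504.04/8.0 = 63.005 mL/cmH2O.
τ = R × C = 23.57 × 0.06301 L/cmH2O = 1.485 s.
t = −τ·ln(1 − 0.95) = −1.485·ln(0.05) = 4.449 s.

4.45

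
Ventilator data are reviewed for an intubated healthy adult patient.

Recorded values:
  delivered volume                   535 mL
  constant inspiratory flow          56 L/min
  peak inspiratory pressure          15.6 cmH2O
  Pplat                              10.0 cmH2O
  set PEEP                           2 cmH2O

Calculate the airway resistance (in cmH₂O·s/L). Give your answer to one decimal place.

6.0

Flow: 56 L/min ÷ 60 = 0.9333 L/s.
Raw = (PIP − Pplat) / flow = (15.6 − 10.0) / 0.9333 = 5.6 / 0.9333 = 6.0 cmH2O·s/L.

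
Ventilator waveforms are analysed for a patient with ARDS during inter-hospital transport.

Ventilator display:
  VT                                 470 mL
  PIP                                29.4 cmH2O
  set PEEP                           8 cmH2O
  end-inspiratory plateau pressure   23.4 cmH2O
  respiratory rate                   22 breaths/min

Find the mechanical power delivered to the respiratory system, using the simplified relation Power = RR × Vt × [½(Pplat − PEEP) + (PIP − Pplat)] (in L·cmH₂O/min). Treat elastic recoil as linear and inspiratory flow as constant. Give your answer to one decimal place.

141.7

Per-breath work = Vt × [½(Pplat−PEEP) + (PIP−Pplat)] = 0.470 × [0.5×15.4 + 6.0] = 0.470 × 13.7 = 6.439 L·cmH2O.
Power = 22 × 6.439 = 141.66 L·cmH2O/min.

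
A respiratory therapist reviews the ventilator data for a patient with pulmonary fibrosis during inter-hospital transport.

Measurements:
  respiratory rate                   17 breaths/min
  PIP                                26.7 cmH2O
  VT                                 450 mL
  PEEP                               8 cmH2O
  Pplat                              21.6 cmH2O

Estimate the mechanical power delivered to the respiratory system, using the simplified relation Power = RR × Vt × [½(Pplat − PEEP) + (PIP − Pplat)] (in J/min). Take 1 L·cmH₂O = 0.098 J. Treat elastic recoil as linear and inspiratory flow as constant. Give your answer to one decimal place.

Per-breath work = Vt × [½(Pplat−PEEP) + (PIP−Pplat)] = 0.450 × [0.5×13.6 + 5.1] = 0.450 × 11.9 = 5.355 L·cmH2O.
Power = 17 × 5.355 = 91.035 L·cmH2O/min.
× 0.098 J/(L·cmH2O) → 8.921 J/min.

8.9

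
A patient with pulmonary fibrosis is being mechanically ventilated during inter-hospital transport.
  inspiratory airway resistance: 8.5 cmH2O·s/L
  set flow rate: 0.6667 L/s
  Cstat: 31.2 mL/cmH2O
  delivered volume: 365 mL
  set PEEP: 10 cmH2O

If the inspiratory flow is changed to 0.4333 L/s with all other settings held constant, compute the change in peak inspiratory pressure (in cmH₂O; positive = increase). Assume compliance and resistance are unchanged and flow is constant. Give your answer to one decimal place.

PIP = Vt/C + R·V̇ + PEEP (constant-flow equation of motion).
Only the resistive term changes: ΔPIP = R × ΔV̇ = 8.5 × (0.4333 − 0.6667) = 8.5 × -0.2334 = -1.984 cmH2O.

-2.0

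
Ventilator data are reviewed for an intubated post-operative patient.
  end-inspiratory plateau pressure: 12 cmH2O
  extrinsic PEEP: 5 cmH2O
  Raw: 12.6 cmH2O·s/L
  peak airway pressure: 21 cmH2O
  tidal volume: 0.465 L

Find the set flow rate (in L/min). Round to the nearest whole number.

flow = (PIP − Pplat) / Raw = (21 − 12) / 12.6 = 0.7143 L/s × 60 = 42.858 L/min.

43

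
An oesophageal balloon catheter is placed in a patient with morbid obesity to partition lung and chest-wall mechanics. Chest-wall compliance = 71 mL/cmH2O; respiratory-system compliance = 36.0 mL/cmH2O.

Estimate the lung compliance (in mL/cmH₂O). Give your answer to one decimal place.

1/CL = 1/Crs − 1/Ccw.
1/CL = 1/36.0 − 1/71 = 0.01369.
CL = 73.046 mL/cmH2O.

73.0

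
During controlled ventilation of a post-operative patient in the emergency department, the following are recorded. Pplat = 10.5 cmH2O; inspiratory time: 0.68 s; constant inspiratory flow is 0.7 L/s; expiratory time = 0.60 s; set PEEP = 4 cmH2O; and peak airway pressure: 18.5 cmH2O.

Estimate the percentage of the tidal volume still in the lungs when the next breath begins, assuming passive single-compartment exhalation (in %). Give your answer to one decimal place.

Vt = flow × Ti = 0.7 L/s × 0.68 s × 1000 mL/L = 476.0 mL.
R = (PIP − Pplat)/V̇ = (18.5 − 10.5) / 0.7 = 8.0/0.7 = 11.429 cmH2O·s/L.
C = Vt/(Pplat − PEEP) = 476.0 / (10.5 − 4) = 476.0/6.5 = 73.231 mL/cmH2O.
τ = R × C = 11.429 × 0.07323 L/cmH2O = 0.8369 s.
Fraction remaining at end-expiration = e^(−Te/τ) = e^(−0.60/0.8369) = 0.4882 → 48.82%.

48.8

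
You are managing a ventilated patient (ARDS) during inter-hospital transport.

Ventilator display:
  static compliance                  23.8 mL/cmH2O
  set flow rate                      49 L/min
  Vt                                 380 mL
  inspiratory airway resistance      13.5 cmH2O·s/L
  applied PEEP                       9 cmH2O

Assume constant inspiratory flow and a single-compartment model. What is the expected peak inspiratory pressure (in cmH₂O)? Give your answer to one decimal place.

36.0

Flow: 49 L/min ÷ 60 = 0.8167 L/s.
Equation of motion (constant flow): PIP = Vt/C + R·V̇ + PEEP.
PIP = 380/23.8 + 13.5×0.8167 + 9 = 15.966 + 11.025 + 9 = 35.991 cmH2O.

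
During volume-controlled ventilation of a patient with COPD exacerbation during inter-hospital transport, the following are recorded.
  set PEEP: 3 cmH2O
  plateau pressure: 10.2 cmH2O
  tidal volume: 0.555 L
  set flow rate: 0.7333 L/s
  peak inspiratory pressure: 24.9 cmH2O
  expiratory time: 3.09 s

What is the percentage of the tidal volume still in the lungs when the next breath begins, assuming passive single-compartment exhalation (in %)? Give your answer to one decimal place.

13.5

R = (PIP − Pplat)/V̇ = (24.9 − 10.2) / 0.7333 = 14.7/0.7333 = 20.046 cmH2O·s/L.
C = Vt/(Pplat − PEEP) = 555.0 / (10.2 − 3) = 555.0/7.2 = 77.083 mL/cmH2O.
τ = R × C = 20.046 × 0.07708 L/cmH2O = 1.545 s.
Fraction remaining at end-expiration = e^(−Te/τ) = e^(−3.09/1.545) = 0.1353 → 13.53%.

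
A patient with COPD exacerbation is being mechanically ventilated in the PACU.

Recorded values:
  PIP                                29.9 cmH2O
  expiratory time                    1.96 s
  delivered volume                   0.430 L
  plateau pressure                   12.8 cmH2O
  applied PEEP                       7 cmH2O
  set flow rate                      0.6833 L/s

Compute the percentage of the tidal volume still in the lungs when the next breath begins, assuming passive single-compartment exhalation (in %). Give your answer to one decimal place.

34.8

R = (PIP − Pplat)/V̇ = (29.9 − 12.8) / 0.6833 = 17.1/0.6833 = 25.026 cmH2O·s/L.
C = Vt/(Pplat − PEEP) = 430.0 / (12.8 − 7) = 430.0/5.8 = 74.138 mL/cmH2O.
τ = R × C = 25.026 × 0.07414 L/cmH2O = 1.855 s.
Fraction remaining at end-expiration = e^(−Te/τ) = e^(−1.96/1.855) = 0.3476 → 34.76%.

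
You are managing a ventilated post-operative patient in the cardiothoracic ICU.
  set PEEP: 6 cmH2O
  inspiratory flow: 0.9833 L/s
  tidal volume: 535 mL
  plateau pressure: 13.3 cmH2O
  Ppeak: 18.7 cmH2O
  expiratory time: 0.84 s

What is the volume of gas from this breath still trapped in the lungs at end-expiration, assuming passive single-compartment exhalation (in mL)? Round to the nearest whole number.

66

R = (PIP − Pplat)/V̇ = (18.7 − 13.3) / 0.9833 = 5.4/0.9833 = 5.492 cmH2O·s/L.
C = Vt/(Pplat − PEEP) = 535.0 / (13.3 − 6) = 535.0/7.3 = 73.288 mL/cmH2O.
τ = R × C = 5.492 × 0.07329 L/cmH2O = 0.4025 s.
Fraction remaining = e^(−Te/τ) = e^(−0.84/0.4025) = 0.1241.
Trapped volume = 535.0 × 0.1241 = 66.394 mL.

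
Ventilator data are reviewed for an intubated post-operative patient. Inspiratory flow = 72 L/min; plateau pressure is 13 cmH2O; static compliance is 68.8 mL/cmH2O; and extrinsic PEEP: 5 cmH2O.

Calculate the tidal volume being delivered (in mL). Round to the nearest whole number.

550

Vt = Cstat × (Pplat − PEEP) = 68.8 × (13 − 5) = 68.8 × 8.0 = 550.4 mL.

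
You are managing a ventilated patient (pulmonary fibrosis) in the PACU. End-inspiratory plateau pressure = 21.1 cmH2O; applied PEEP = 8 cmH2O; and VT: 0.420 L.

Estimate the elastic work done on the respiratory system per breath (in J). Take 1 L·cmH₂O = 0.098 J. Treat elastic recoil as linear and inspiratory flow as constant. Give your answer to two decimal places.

0.27

Elastic work ≈ ½ × (Pplat − PEEP) × Vt = 0.5 × (21.1 − 8) × 0.420 L = 0.5 × 13.1 × 0.420 = 2.751 L·cmH2O.
× 0.098 J/(L·cmH2O) → 0.2696 J.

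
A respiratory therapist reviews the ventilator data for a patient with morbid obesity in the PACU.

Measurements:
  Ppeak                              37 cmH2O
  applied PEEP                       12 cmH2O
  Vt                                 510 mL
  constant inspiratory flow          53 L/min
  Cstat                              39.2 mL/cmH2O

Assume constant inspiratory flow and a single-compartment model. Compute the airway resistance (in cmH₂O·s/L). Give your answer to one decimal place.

13.6

Flow: 53 L/min ÷ 60 = 0.8833 L/s.
Equation of motion (constant flow): PIP = Vt/C + R·V̇ + PEEP.
R·V̇ = PIP − Vt/C − PEEP = 37 − 510/39.2 − 12 = 37 − 13.01 − 12 = 11.99 cmH2O.
R = 11.99 / 0.8833 = 13.574 cmH2O·s/L.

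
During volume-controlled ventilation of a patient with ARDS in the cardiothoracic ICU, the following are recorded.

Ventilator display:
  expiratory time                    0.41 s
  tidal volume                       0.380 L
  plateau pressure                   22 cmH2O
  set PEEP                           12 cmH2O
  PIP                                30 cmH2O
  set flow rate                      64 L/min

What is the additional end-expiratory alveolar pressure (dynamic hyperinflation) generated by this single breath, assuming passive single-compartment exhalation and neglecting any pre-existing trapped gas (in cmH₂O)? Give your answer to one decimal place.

2.4

Flow: 64 L/min ÷ 60 = 1.0667 L/s.
R = (PIP − Pplat)/V̇ = (30 − 22) / 1.0667 = 8.0/1.0667 = 7.5 cmH2O·s/L.
C = Vt/(Pplat − PEEP) = 380.0 / (22 − 12) = 380.0/10.0 = 38.0 mL/cmH2O.
τ = R × C = 7.5 × 0.038 L/cmH2O = 0.285 s.
Fraction remaining = e^(−Te/τ) = e^(−0.41/0.285) = 0.2373; trapped volume = 380.0 × 0.2373 = 90.174 mL.
Additional alveolar pressure from trapping ≈ V_trapped / C = 90.174 / 38.0 = 2.373 cmH2O.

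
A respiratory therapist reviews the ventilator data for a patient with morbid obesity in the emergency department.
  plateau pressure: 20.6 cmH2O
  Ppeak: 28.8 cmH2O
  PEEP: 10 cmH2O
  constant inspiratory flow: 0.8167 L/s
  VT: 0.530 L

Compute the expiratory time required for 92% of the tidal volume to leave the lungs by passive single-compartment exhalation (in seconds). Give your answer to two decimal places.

1.27

R = (PIP − Pplat)/V̇ = (28.8 − 20.6) / 0.8167 = 8.2/0.8167 = 10.04 cmH2O·s/L.
C = Vt/(Pplat − PEEP) = 530.0 / (20.6 − 10) = 530.0/10.6 = 50.0 mL/cmH2O.
τ = R × C = 10.04 × 0.05 L/cmH2O = 0.502 s.
t = −τ·ln(1 − 0.92) = −0.502·ln(0.08) = 1.268 s.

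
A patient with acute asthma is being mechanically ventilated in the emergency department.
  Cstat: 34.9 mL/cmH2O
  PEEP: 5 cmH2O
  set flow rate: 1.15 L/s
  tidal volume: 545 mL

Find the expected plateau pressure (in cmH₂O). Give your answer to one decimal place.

Pplat = PEEP + Vt / Cstat = 5 + 545 / 34.9 = 5 + 15.616 = 20.616 cmH2O.

20.6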